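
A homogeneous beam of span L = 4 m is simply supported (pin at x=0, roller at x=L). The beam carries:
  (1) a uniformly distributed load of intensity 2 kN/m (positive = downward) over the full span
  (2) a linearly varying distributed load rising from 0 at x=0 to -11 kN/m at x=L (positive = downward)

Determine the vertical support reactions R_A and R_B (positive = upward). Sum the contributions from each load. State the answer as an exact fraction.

Load 1 — uniform load w=2 kN/m over full span:
  R_A = wL/2 = 2·4/2 = 4 kN
  R_B = wL/2 = 2·4/2 = 4 kN
Load 2 — triangular load w₀=-11 kN/m (0→w₀ over full span):
  R_A = w₀L/6 = (-11)·4/6 = -22/3 kN
  R_B = w₀L/3 = (-11)·4/3 = -44/3 kN
Superposition: R_A = -10/3 kN, R_B = -32/3 kN

R_A = -10/3 kN, R_B = -32/3 kN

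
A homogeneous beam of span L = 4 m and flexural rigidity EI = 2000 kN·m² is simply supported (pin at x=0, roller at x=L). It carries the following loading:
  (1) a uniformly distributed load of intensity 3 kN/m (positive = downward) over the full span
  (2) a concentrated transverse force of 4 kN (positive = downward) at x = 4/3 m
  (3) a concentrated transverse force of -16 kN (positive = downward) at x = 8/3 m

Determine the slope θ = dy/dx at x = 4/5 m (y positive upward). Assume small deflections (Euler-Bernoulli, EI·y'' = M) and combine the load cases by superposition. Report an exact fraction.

Load 1 — uniform load w=3 kN/m over full span:
  θ_1 = -w(L³-6Lx²+4x³)/(24EI) = -3·(4³-6·4·(4/5)²+4·(4/5)³)/(24·2000) = -99/31250 rad
Load 2 — point force P=4 kN at a=4/3 m (b=L-a=8/3):
  θ_2 = -Pb(L²-b²-3x²)/(6LEI)  [x≤a] = -4·(8/3)·(4²-(8/3)²-3·(4/5)²)/(6·4·2000) = -392/253125 rad
Load 3 — point force P=-16 kN at a=8/3 m (b=L-a=4/3):
  θ_3 = -Pb(L²-b²-3x²)/(6LEI)  [x≤a] = -(-16)·(4/3)·(4²-(4/3)²-3·(4/5)²)/(6·4·2000) = 1384/253125 rad
Superposition: θ = Σ θ_i = 1901/2531250 rad ≈ 0.000751 rad

θ(4/5) = 1901/2531250 rad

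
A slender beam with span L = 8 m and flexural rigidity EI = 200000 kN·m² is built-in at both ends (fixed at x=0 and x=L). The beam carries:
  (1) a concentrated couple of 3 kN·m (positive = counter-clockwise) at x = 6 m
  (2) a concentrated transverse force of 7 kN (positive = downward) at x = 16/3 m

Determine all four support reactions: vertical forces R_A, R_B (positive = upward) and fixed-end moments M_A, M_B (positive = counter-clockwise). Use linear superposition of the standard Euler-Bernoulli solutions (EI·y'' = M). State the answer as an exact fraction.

R_A = 3865/1728 kN, M_A = 2197/432 kN·m, R_B = 8231/1728 kN, M_B = -3827/432 kN·m

Load 1 — applied couple M₀=3 kN·m at a=6 m (b=L-a=2):
  R_A = 6M₀ab/L³ = 6·3·6·2/8³ = 27/64 kN
  M_A = M₀b(2a-b)/L² = 3·2·(2·6-2)/8² = 15/16 kN·m
  R_B = -6M₀ab/L³ = -6·3·6·2/8³ = -27/64 kN
  M_B = M₀a(2b-a)/L² = 3·6·(2·2-6)/8² = -9/16 kN·m
Load 2 — point force P=7 kN at a=16/3 m (b=L-a=8/3):
  R_A = Pb²(3a+b)/L³ = 7·(8/3)²·(3·(16/3)+(8/3))/8³ = 49/27 kN
  M_A = Pab²/L² = 7·(16/3)·(8/3)²/8² = 112/27 kN·m
  R_B = Pa²(a+3b)/L³ = 7·(16/3)²·((16/3)+3·(8/3))/8³ = 140/27 kN
  M_B = -Pa²b/L² = -7·(16/3)²·(8/3)/8² = -224/27 kN·m
Superposition: R_A = 3865/1728 kN, M_A = 2197/432 kN·m, R_B = 8231/1728 kN, M_B = -3827/432 kN·m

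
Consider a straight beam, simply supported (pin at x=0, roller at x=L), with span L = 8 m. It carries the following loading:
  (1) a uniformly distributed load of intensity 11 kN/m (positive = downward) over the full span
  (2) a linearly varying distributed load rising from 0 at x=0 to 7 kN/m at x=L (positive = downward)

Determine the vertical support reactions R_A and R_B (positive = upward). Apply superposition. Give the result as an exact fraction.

R_A = 160/3 kN, R_B = 188/3 kN

Load 1 — uniform load w=11 kN/m over full span:
  R_A = wL/2 = 11·8/2 = 44 kN
  R_B = wL/2 = 11·8/2 = 44 kN
Load 2 — triangular load w₀=7 kN/m (0→w₀ over full span):
  R_A = w₀L/6 = 7·8/6 = 28/3 kN
  R_B = w₀L/3 = 7·8/3 = 56/3 kN
Superposition: R_A = 160/3 kN, R_B = 188/3 kN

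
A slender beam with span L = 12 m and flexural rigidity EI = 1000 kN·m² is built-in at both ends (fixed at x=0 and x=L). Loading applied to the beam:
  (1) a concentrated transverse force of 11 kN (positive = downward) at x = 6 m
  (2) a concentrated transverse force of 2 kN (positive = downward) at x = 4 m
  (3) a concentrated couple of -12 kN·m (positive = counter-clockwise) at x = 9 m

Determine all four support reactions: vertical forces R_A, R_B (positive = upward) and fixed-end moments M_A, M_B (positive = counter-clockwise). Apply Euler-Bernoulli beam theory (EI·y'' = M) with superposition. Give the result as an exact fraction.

R_A = 1265/216 kN, M_A = 587/36 kN·m, R_B = 1543/216 kN, M_B = -577/36 kN·m

Load 1 — point force P=11 kN at a=6 m (b=L-a=6):
  R_A = Pb²(3a+b)/L³ = 11·6²·(3·6+6)/12³ = 11/2 kN
  M_A = Pab²/L² = 11·6·6²/12² = 33/2 kN·m
  R_B = Pa²(a+3b)/L³ = 11·6²·(6+3·6)/12³ = 11/2 kN
  M_B = -Pa²b/L² = -11·6²·6/12² = -33/2 kN·m
Load 2 — point force P=2 kN at a=4 m (b=L-a=8):
  R_A = Pb²(3a+b)/L³ = 2·8²·(3·4+8)/12³ = 40/27 kN
  M_A = Pab²/L² = 2·4·8²/12² = 32/9 kN·m
  R_B = Pa²(a+3b)/L³ = 2·4²·(4+3·8)/12³ = 14/27 kN
  M_B = -Pa²b/L² = -2·4²·8/12² = -16/9 kN·m
Load 3 — applied couple M₀=-12 kN·m at a=9 m (b=L-a=3):
  R_A = 6M₀ab/L³ = 6·(-12)·9·3/12³ = -9/8 kN
  M_A = M₀b(2a-b)/L² = (-12)·3·(2·9-3)/12² = -15/4 kN·m
  R_B = -6M₀ab/L³ = -6·(-12)·9·3/12³ = 9/8 kN
  M_B = M₀a(2b-a)/L² = (-12)·9·(2·3-9)/12² = 9/4 kN·m
Superposition: R_A = 1265/216 kN, M_A = 587/36 kN·m, R_B = 1543/216 kN, M_B = -577/36 kN·m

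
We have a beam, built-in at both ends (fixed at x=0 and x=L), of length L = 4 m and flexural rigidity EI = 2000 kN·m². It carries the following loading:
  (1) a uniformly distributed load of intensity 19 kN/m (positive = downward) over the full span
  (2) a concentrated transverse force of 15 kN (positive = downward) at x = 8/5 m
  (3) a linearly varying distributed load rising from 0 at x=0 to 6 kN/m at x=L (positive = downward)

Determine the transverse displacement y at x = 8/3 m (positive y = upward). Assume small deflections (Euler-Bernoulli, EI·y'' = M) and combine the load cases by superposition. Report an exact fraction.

Load 1 — uniform load w=19 kN/m over full span:
  y_1 = -wx²(L-x)²/(24EI) = -19·(8/3)²·(4-(8/3))²/(24·2000) = -152/30375 m
Load 2 — point force P=15 kN at a=8/5 m (b=L-a=12/5):
  y_2 = -Pa²(L-x)²(3bL-(3b+a)(L-x))/(6L³EI)  [x>a] = -15·(8/5)²·(4-(8/3))²·(3·(12/5)·4-(3·(12/5)+(8/5))·(4-(8/3)))/(6·4³·2000) = -128/84375 m
Load 3 — triangular load w₀=6 kN/m (0→w₀ over full span):
  y_3 = -w₀x²(L-x)²(x+2L)/(120LEI) = -6·(8/3)²·(4-(8/3))²·((8/3)+2·4)/(120·4·2000) = -128/151875 m
Superposition: y = Σ y_i = -1864/253125 m ≈ -0.007364 m

y(8/3) = -1864/253125 m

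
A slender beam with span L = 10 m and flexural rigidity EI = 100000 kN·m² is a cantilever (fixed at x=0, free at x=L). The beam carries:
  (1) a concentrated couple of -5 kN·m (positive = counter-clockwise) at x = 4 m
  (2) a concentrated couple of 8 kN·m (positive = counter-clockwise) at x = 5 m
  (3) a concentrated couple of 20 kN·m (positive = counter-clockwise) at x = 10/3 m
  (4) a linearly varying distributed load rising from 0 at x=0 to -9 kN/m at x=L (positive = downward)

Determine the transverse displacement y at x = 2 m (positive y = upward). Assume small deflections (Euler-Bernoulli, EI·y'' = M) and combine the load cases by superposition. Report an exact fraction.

Load 1 — applied couple M₀=-5 kN·m at a=4 m (b=L-a=6):
  y_1 = M₀x²/(2EI)  [x≤a] = (-5)·2²/(2·100000) = -1/10000 m
Load 2 — applied couple M₀=8 kN·m at a=5 m (b=L-a=5):
  y_2 = M₀x²/(2EI)  [x≤a] = 8·2²/(2·100000) = 1/6250 m
Load 3 — applied couple M₀=20 kN·m at a=10/3 m (b=L-a=20/3):
  y_3 = M₀x²/(2EI)  [x≤a] = 20·2²/(2·100000) = 1/2500 m
Load 4 — triangular load w₀=-9 kN/m (0→w₀ over full span):
  y_4 = (w₀Lx³/12-w₀L²x²/6-w₀x⁵/(120L))/EI = ((-9)·10·2³/12-(-9)·10²·2²/6-(-9)·2⁵/(120·10))/100000 = 6753/1250000 m
Superposition: y = Σ y_i = 458/78125 m ≈ 0.005862 m

y(2) = 458/78125 m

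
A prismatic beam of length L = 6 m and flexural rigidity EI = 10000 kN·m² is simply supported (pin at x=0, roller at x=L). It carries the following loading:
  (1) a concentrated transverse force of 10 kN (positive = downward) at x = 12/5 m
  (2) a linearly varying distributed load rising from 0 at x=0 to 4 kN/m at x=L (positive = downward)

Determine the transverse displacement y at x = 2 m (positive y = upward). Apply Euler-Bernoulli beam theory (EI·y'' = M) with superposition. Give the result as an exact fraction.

y(2) = -1871/281250 m

Load 1 — point force P=10 kN at a=12/5 m (b=L-a=18/5):
  y_1 = -Pbx(L²-b²-x²)/(6LEI)  [x≤a] = -10·(18/5)·2·(6²-(18/5)²-2²)/(6·6·10000) = -119/31250 m
Load 2 — triangular load w₀=4 kN/m (0→w₀ over full span):
  y_2 = -w₀x(7L⁴-10L²x²+3x⁴)/(360LEI) = -4·2·(7·6⁴-10·6²·2²+3·2⁴)/(360·6·10000) = -16/5625 m
Superposition: y = Σ y_i = -1871/281250 m ≈ -0.006652 m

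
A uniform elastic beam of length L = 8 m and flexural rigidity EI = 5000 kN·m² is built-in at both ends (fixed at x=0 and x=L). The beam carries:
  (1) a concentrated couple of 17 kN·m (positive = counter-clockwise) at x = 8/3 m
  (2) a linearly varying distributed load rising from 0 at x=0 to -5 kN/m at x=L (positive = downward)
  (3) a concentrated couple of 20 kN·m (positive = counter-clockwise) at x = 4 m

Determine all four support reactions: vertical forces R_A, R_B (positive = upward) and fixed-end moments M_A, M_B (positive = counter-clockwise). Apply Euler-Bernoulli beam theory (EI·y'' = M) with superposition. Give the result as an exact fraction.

Load 1 — applied couple M₀=17 kN·m at a=8/3 m (b=L-a=16/3):
  R_A = 6M₀ab/L³ = 6·17·(8/3)·(16/3)/8³ = 17/6 kN
  M_A = M₀b(2a-b)/L² = 17·(16/3)·(2·(8/3)-(16/3))/8² = 0 kN·m
  R_B = -6M₀ab/L³ = -6·17·(8/3)·(16/3)/8³ = -17/6 kN
  M_B = M₀a(2b-a)/L² = 17·(8/3)·(2·(16/3)-(8/3))/8² = 17/3 kN·m
Load 2 — triangular load w₀=-5 kN/m (0→w₀ over full span):
  R_A = 3w₀L/20 = 3·(-5)·8/20 = -6 kN
  M_A = w₀L²/30 = (-5)·8²/30 = -32/3 kN·m
  R_B = 7w₀L/20 = 7·(-5)·8/20 = -14 kN
  M_B = -w₀L²/20 = -(-5)·8²/20 = 16 kN·m
Load 3 — applied couple M₀=20 kN·m at a=4 m (b=L-a=4):
  R_A = 6M₀ab/L³ = 6·20·4·4/8³ = 15/4 kN
  M_A = M₀b(2a-b)/L² = 20·4·(2·4-4)/8² = 5 kN·m
  R_B = -6M₀ab/L³ = -6·20·4·4/8³ = -15/4 kN
  M_B = M₀a(2b-a)/L² = 20·4·(2·4-4)/8² = 5 kN·m
Superposition: R_A = 7/12 kN, M_A = -17/3 kN·m, R_B = -247/12 kN, M_B = 80/3 kN·m

R_A = 7/12 kN, M_A = -17/3 kN·m, R_B = -247/12 kN, M_B = 80/3 kN·m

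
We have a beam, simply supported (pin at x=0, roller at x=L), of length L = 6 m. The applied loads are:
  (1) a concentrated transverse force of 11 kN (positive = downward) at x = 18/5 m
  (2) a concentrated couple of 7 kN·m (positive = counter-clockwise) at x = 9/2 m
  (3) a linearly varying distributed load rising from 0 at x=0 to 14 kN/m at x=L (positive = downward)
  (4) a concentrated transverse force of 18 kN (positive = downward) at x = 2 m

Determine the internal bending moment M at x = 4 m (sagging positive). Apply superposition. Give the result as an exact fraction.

M(4) = 2744/45 kN·m

Load 1 — point force P=11 kN at a=18/5 m (b=L-a=12/5):
  M_1 = Pa(L-x)/L  [x>a] = 11·(18/5)·(6-4)/6 = 66/5 kN·m
Load 2 — applied couple M₀=7 kN·m at a=9/2 m (b=L-a=3/2):
  M_2 = M₀x/L  [x≤a] = 7·4/6 = 14/3 kN·m
Load 3 — triangular load w₀=14 kN/m (0→w₀ over full span):
  M_3 = w₀Lx/6 - w₀x³/(6L) = 14·6·4/6 - 14·4³/(6·6) = 280/9 kN·m
Load 4 — point force P=18 kN at a=2 m (b=L-a=4):
  M_4 = Pa(L-x)/L  [x>a] = 18·2·(6-4)/6 = 12 kN·m
Superposition: M = Σ M_i = 2744/45 kN·m ≈ 60.977778 kN·m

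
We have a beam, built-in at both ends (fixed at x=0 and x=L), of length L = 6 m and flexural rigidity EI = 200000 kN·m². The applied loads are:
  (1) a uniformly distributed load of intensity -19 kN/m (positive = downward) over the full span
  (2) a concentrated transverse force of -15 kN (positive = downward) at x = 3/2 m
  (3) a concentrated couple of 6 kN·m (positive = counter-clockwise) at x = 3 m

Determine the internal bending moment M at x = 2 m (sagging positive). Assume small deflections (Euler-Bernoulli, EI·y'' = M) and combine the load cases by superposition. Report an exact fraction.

M(2) = -725/32 kN·m

Load 1 — uniform load w=-19 kN/m over full span:
  M_1 = wLx/2 - wL²/12 - wx²/2 = (-19)·6·2/2 - (-19)·6²/12 - (-19)·2²/2 = -19 kN·m
Load 2 — point force P=-15 kN at a=3/2 m (b=L-a=9/2):
  M_2 = Pa²(a+3b)(L-x)/L³ - Pa²b/L²  [x>a] = (-15)·(3/2)²·((3/2)+3·(9/2))·(6-2)/6³ - (-15)·(3/2)²·(9/2)/6² = -165/32 kN·m
Load 3 — applied couple M₀=6 kN·m at a=3 m (b=L-a=3):
  M_3 = R_Ax - M_A  [x≤a] with R_A=3/2, M_A=3/2 = (3/2)·2 - (3/2) = 3/2 kN·m
Superposition: M = Σ M_i = -725/32 kN·m ≈ -22.656250 kN·m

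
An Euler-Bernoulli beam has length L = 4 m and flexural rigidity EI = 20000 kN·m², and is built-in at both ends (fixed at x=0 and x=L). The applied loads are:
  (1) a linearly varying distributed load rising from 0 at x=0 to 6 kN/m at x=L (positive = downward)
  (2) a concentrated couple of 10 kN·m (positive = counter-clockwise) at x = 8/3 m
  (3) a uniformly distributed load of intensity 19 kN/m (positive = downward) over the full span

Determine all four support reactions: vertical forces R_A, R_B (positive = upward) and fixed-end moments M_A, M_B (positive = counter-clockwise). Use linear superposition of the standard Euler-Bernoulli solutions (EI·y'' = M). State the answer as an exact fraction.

R_A = 674/15 kN, M_A = 478/15 kN·m, R_B = 646/15 kN, M_B = -452/15 kN·m

Load 1 — triangular load w₀=6 kN/m (0→w₀ over full span):
  R_A = 3w₀L/20 = 3·6·4/20 = 18/5 kN
  M_A = w₀L²/30 = 6·4²/30 = 16/5 kN·m
  R_B = 7w₀L/20 = 7·6·4/20 = 42/5 kN
  M_B = -w₀L²/20 = -6·4²/20 = -24/5 kN·m
Load 2 — applied couple M₀=10 kN·m at a=8/3 m (b=L-a=4/3):
  R_A = 6M₀ab/L³ = 6·10·(8/3)·(4/3)/4³ = 10/3 kN
  M_A = M₀b(2a-b)/L² = 10·(4/3)·(2·(8/3)-(4/3))/4² = 10/3 kN·m
  R_B = -6M₀ab/L³ = -6·10·(8/3)·(4/3)/4³ = -10/3 kN
  M_B = M₀a(2b-a)/L² = 10·(8/3)·(2·(4/3)-(8/3))/4² = 0 kN·m
Load 3 — uniform load w=19 kN/m over full span:
  R_A = wL/2 = 19·4/2 = 38 kN
  M_A = wL²/12 = 19·4²/12 = 76/3 kN·m
  R_B = wL/2 = 19·4/2 = 38 kN
  M_B = -wL²/12 = -19·4²/12 = -76/3 kN·m
Superposition: R_A = 674/15 kN, M_A = 478/15 kN·m, R_B = 646/15 kN, M_B = -452/15 kN·m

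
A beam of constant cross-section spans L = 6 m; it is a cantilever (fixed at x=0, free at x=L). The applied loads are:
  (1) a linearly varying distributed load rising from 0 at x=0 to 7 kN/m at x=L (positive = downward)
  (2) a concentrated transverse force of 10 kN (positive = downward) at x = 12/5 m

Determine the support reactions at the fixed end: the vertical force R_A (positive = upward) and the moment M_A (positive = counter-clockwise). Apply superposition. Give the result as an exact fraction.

R_A = 31 kN, M_A = 108 kN·m

Load 1 — triangular load w₀=7 kN/m (0→w₀ over full span):
  R_A = w₀L/2 = 7·6/2 = 21 kN
  M_A = w₀L²/3 = 7·6²/3 = 84 kN·m
Load 2 — point force P=10 kN at a=12/5 m (b=L-a=18/5):
  R_A = P = 10 kN
  M_A = Pa = 10·(12/5) = 24 kN·m
Superposition: R_A = 31 kN, M_A = 108 kN·m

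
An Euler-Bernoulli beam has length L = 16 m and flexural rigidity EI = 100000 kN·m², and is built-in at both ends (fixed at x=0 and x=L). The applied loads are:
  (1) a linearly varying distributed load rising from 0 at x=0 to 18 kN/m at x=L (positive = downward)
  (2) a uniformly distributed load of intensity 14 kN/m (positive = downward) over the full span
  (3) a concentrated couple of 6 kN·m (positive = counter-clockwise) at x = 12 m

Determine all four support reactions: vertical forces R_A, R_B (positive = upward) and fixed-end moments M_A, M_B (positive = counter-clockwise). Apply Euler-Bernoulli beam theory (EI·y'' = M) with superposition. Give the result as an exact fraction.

R_A = 49799/320 kN, M_A = 54497/120 kN·m, R_B = 67961/320 kN, M_B = -63623/120 kN·m

Load 1 — triangular load w₀=18 kN/m (0→w₀ over full span):
  R_A = 3w₀L/20 = 3·18·16/20 = 216/5 kN
  M_A = w₀L²/30 = 18·16²/30 = 768/5 kN·m
  R_B = 7w₀L/20 = 7·18·16/20 = 504/5 kN
  M_B = -w₀L²/20 = -18·16²/20 = -1152/5 kN·m
Load 2 — uniform load w=14 kN/m over full span:
  R_A = wL/2 = 14·16/2 = 112 kN
  M_A = wL²/12 = 14·16²/12 = 896/3 kN·m
  R_B = wL/2 = 14·16/2 = 112 kN
  M_B = -wL²/12 = -14·16²/12 = -896/3 kN·m
Load 3 — applied couple M₀=6 kN·m at a=12 m (b=L-a=4):
  R_A = 6M₀ab/L³ = 6·6·12·4/16³ = 27/64 kN
  M_A = M₀b(2a-b)/L² = 6·4·(2·12-4)/16² = 15/8 kN·m
  R_B = -6M₀ab/L³ = -6·6·12·4/16³ = -27/64 kN
  M_B = M₀a(2b-a)/L² = 6·12·(2·4-12)/16² = -9/8 kN·m
Superposition: R_A = 49799/320 kN, M_A = 54497/120 kN·m, R_B = 67961/320 kN, M_B = -63623/120 kN·m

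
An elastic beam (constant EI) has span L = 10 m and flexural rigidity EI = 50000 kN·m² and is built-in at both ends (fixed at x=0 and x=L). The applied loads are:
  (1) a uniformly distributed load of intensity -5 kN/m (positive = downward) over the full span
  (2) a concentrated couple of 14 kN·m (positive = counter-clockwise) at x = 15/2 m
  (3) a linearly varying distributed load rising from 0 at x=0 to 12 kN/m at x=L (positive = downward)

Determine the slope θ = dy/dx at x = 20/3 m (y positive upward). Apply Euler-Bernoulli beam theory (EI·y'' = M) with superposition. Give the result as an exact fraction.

Load 1 — uniform load w=-5 kN/m over full span:
  θ_1 = -wx(L-x)(L-2x)/(12EI) = -(-5)·(20/3)·(10-(20/3))·(10-2·(20/3))/(12·50000) = -1/1620 rad
Load 2 — applied couple M₀=14 kN·m at a=15/2 m (b=L-a=5/2):
  θ_2 = (R_Ax²/2 - M_Ax)/EI  [x≤a] with R_A=63/40, M_A=35/8 = ((63/40)·(20/3)²/2 - (35/8)·(20/3))/50000 = 7/60000 rad
Load 3 — triangular load w₀=12 kN/m (0→w₀ over full span):
  θ_3 = -w₀(2x(L-x)(L-2x)(x+2L)+x²(L-x)²)/(120LEI) = -12·(2·(20/3)·(10-(20/3))·(10-2·(20/3))·((20/3)+2·10)+(20/3)²·(10-(20/3))²)/(120·10·50000) = 7/10125 rad
Superposition: θ = Σ θ_i = 103/540000 rad ≈ 0.000191 rad

θ(20/3) = 103/540000 rad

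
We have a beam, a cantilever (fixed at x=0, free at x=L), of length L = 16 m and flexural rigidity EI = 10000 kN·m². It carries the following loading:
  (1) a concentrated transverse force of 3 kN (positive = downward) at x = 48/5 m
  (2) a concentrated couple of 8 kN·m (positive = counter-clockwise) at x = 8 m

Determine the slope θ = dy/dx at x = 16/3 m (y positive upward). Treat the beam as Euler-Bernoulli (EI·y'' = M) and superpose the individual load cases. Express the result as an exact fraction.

Load 1 — point force P=3 kN at a=48/5 m (b=L-a=32/5):
  θ_1 = -Px(2a-x)/(2EI)  [x≤a] = -3·(16/3)·(2·(48/5)-(16/3))/(2·10000) = -104/9375 rad
Load 2 — applied couple M₀=8 kN·m at a=8 m (b=L-a=8):
  θ_2 = M₀x/EI  [x≤a] = 8·(16/3)/10000 = 8/1875 rad
Superposition: θ = Σ θ_i = -64/9375 rad ≈ -0.006827 rad

θ(16/3) = -64/9375 rad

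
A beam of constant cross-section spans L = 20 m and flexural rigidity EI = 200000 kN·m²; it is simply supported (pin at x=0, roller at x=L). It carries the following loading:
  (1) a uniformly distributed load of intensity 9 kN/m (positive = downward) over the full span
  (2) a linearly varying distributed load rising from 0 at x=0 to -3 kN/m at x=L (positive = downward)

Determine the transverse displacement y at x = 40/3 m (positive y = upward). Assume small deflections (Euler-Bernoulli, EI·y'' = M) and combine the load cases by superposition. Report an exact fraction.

Load 1 — uniform load w=9 kN/m over full span:
  y_1 = -wx(L³-2Lx²+x³)/(24EI) = -9·(40/3)·(20³-2·20·(40/3)²+(40/3)³)/(24·200000) = -11/135 m
Load 2 — triangular load w₀=-3 kN/m (0→w₀ over full span):
  y_2 = -w₀x(7L⁴-10L²x²+3x⁴)/(360LEI) = -(-3)·(40/3)·(7·20⁴-10·20²·(40/3)²+3·(40/3)⁴)/(360·20·200000) = 17/1215 m
Superposition: y = Σ y_i = -82/1215 m ≈ -0.067490 m

y(40/3) = -82/1215 m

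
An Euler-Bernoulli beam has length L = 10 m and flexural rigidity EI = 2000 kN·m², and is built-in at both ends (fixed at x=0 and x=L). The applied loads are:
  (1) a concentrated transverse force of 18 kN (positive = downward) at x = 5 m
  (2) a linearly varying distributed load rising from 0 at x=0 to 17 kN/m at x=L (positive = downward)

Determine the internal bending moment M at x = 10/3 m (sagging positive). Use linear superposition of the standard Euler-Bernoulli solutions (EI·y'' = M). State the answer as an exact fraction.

Load 1 — point force P=18 kN at a=5 m (b=L-a=5):
  M_1 = Pb²(3a+b)x/L³ - Pab²/L²  [x≤a] = 18·5²·(3·5+5)·(10/3)/10³ - 18·5·5²/10² = 15/2 kN·m
Load 2 — triangular load w₀=17 kN/m (0→w₀ over full span):
  M_2 = 3w₀Lx/20 - w₀L²/30 - w₀x³/(6L) = 3·17·10·(10/3)/20 - 17·10²/30 - 17·(10/3)³/(6·10) = 1445/81 kN·m
Superposition: M = Σ M_i = 4105/162 kN·m ≈ 25.339506 kN·m

M(10/3) = 4105/162 kN·m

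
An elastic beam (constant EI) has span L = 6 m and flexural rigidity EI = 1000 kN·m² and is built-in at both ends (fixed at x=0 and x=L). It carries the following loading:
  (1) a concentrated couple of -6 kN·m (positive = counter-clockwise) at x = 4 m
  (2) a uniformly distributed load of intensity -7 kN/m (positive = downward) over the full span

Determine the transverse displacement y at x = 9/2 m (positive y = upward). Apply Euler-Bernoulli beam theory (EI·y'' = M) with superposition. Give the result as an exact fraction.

y(9/2) = 1797/128000 m

Load 1 — applied couple M₀=-6 kN·m at a=4 m (b=L-a=2):
  y_1 = (R_Ax³/6 - M_Ax²/2 - M₀(x-a)²/2)/EI  [x>a] with R_A=-4/3, M_A=-2 = ((-4/3)·(9/2)³/6 - (-2)·(9/2)²/2 - (-6)·((9/2)-4)²/2)/1000 = 3/4000 m
Load 2 — uniform load w=-7 kN/m over full span:
  y_2 = -wx²(L-x)²/(24EI) = -(-7)·(9/2)²·(6-(9/2))²/(24·1000) = 1701/128000 m
Superposition: y = Σ y_i = 1797/128000 m ≈ 0.014039 m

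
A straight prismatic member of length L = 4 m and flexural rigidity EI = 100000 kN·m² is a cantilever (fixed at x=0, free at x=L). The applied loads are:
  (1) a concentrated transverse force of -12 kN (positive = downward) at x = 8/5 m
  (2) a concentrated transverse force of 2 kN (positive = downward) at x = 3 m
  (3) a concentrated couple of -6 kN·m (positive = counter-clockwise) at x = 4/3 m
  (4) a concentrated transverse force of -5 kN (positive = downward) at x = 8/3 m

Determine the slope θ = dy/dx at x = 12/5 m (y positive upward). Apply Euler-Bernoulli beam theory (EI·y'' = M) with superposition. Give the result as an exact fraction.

Load 1 — point force P=-12 kN at a=8/5 m (b=L-a=12/5):
  θ_1 = -Pa²/(2EI)  [x>a] = -(-12)·(8/5)²/(2·100000) = 12/78125 rad
Load 2 — point force P=2 kN at a=3 m (b=L-a=1):
  θ_2 = -Px(2a-x)/(2EI)  [x≤a] = -2·(12/5)·(2·3-(12/5))/(2·100000) = -27/312500 rad
Load 3 — applied couple M₀=-6 kN·m at a=4/3 m (b=L-a=8/3):
  θ_3 = M₀a/EI  [x>a] = (-6)·(4/3)/100000 = -1/12500 rad
Load 4 — point force P=-5 kN at a=8/3 m (b=L-a=4/3):
  θ_4 = -Px(2a-x)/(2EI)  [x≤a] = -(-5)·(12/5)·(2·(8/3)-(12/5))/(2·100000) = 11/62500 rad
Superposition: θ = Σ θ_i = 51/312500 rad ≈ 0.000163 rad

θ(12/5) = 51/312500 rad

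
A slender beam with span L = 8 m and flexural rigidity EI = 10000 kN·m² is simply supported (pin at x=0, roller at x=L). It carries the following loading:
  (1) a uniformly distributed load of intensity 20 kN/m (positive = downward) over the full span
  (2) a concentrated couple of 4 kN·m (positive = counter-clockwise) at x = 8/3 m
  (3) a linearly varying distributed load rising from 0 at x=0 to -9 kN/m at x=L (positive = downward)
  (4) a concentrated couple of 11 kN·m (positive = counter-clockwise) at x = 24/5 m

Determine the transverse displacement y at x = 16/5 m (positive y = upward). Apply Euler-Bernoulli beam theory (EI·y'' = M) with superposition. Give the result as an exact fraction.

Load 1 — uniform load w=20 kN/m over full span:
  y_1 = -wx(L³-2Lx²+x³)/(24EI) = -20·(16/5)·(8³-2·8·(16/5)²+(16/5)³)/(24·10000) = -7936/78125 m
Load 2 — applied couple M₀=4 kN·m at a=8/3 m (b=L-a=16/3):
  y_2 = (M₀x³/(6L)-M₀(x-a)²/2+C₁x)/EI  [x>a] with C₁=M₀(3b²-L²)/(6L)=16/9 = (4·(16/5)³/(6·8)-4·((16/5)-(8/3))²/2+(16/9)·(16/5))/10000 = 184/234375 m
Load 3 — triangular load w₀=-9 kN/m (0→w₀ over full span):
  y_3 = -w₀x(7L⁴-10L²x²+3x⁴)/(360LEI) = -(-9)·(16/5)·(7·8⁴-10·8²·(16/5)²+3·(16/5)⁴)/(360·8·10000) = 219072/9765625 m
Load 4 — applied couple M₀=11 kN·m at a=24/5 m (b=L-a=16/5):
  y_4 = (M₀x³/(6L)+C₁x)/EI  [x≤a] with C₁=M₀(3b²-L²)/(6L)=-572/75 = (11·(16/5)³/(6·8)+(-572/75)·(16/5))/10000 = -132/78125 m
Superposition: y = Σ y_i = -2345284/29296875 m ≈ -0.080052 m

y(16/5) = -2345284/29296875 m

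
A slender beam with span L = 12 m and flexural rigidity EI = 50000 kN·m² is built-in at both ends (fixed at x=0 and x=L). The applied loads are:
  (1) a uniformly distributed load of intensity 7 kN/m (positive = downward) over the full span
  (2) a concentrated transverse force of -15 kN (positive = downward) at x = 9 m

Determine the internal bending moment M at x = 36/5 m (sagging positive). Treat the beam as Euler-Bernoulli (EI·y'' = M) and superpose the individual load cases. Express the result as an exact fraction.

M(36/5) = 11409/400 kN·m

Load 1 — uniform load w=7 kN/m over full span:
  M_1 = wLx/2 - wL²/12 - wx²/2 = 7·12·(36/5)/2 - 7·12²/12 - 7·(36/5)²/2 = 924/25 kN·m
Load 2 — point force P=-15 kN at a=9 m (b=L-a=3):
  M_2 = Pb²(3a+b)x/L³ - Pab²/L²  [x≤a] = (-15)·3²·(3·9+3)·(36/5)/12³ - (-15)·9·3²/12² = -135/16 kN·m
Superposition: M = Σ M_i = 11409/400 kN·m ≈ 28.522500 kN·m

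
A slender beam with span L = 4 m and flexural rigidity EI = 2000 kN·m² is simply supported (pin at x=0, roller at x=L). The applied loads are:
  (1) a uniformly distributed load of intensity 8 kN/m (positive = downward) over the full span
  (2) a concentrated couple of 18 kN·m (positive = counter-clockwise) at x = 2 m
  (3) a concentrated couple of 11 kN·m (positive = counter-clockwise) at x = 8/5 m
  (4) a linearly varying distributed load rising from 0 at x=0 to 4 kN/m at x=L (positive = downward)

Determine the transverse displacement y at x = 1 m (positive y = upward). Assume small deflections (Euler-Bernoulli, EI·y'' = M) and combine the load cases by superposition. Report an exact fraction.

y(1) = -116/9375 m

Load 1 — uniform load w=8 kN/m over full span:
  y_1 = -wx(L³-2Lx²+x³)/(24EI) = -8·1·(4³-2·4·1²+1³)/(24·2000) = -19/2000 m
Load 2 — applied couple M₀=18 kN·m at a=2 m (b=L-a=2):
  y_2 = (M₀x³/(6L)+C₁x)/EI  [x≤a] with C₁=M₀(3b²-L²)/(6L)=-3 = (18·1³/(6·4)+(-3)·1)/2000 = -9/8000 m
Load 3 — applied couple M₀=11 kN·m at a=8/5 m (b=L-a=12/5):
  y_3 = (M₀x³/(6L)+C₁x)/EI  [x≤a] with C₁=M₀(3b²-L²)/(6L)=44/75 = (11·1³/(6·4)+(44/75)·1)/2000 = 209/400000 m
Load 4 — triangular load w₀=4 kN/m (0→w₀ over full span):
  y_4 = -w₀x(7L⁴-10L²x²+3x⁴)/(360LEI) = -4·1·(7·4⁴-10·4²·1²+3·1⁴)/(360·4·2000) = -109/48000 m
Superposition: y = Σ y_i = -116/9375 m ≈ -0.012373 m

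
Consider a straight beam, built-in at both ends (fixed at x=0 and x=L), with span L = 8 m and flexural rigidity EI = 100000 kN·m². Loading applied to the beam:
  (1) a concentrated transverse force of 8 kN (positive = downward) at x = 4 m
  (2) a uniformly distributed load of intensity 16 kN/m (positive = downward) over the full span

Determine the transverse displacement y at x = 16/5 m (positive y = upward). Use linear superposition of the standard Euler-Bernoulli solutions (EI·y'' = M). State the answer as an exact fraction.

y(16/5) = -10336/5859375 m

Load 1 — point force P=8 kN at a=4 m (b=L-a=4):
  y_1 = -Pb²x²(3aL-(3a+b)x)/(6L³EI)  [x≤a] = -8·4²·(16/5)²·(3·4·8-(3·4+4)·(16/5))/(6·8³·100000) = -224/1171875 m
Load 2 — uniform load w=16 kN/m over full span:
  y_2 = -wx²(L-x)²/(24EI) = -16·(16/5)²·(8-(16/5))²/(24·100000) = -3072/1953125 m
Superposition: y = Σ y_i = -10336/5859375 m ≈ -0.001764 m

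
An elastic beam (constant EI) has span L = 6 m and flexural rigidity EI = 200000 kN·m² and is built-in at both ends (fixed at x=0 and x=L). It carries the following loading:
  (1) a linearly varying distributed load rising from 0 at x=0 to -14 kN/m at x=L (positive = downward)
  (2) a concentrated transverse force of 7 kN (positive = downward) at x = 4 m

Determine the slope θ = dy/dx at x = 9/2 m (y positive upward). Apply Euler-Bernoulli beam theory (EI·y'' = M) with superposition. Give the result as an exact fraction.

θ(9/2) = -5509/128000000 rad

Load 1 — triangular load w₀=-14 kN/m (0→w₀ over full span):
  θ_1 = -w₀(2x(L-x)(L-2x)(x+2L)+x²(L-x)²)/(120LEI) = -(-14)·(2·(9/2)·(6-(9/2))·(6-2·(9/2))·((9/2)+2·6)+(9/2)²·(6-(9/2))²)/(120·6·200000) = -7749/128000000 rad
Load 2 — point force P=7 kN at a=4 m (b=L-a=2):
  θ_2 = Pa²(L-x)(2bL-(3b+a)(L-x))/(2L³EI)  [x>a] = 7·4²·(6-(9/2))·(2·2·6-(3·2+4)·(6-(9/2)))/(2·6³·200000) = 7/400000 rad
Superposition: θ = Σ θ_i = -5509/128000000 rad ≈ -0.000043 rad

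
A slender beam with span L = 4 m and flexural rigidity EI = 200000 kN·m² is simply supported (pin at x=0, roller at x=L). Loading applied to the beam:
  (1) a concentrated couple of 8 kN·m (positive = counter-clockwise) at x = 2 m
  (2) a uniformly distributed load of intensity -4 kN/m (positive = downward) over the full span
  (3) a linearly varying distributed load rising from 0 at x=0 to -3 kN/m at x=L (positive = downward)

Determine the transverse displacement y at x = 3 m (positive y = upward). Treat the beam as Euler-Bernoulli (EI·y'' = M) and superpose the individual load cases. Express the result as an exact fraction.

Load 1 — applied couple M₀=8 kN·m at a=2 m (b=L-a=2):
  y_1 = (M₀x³/(6L)-M₀(x-a)²/2+C₁x)/EI  [x>a] with C₁=M₀(3b²-L²)/(6L)=-4/3 = (8·3³/(6·4)-8·(3-2)²/2+(-4/3)·3)/200000 = 1/200000 m
Load 2 — uniform load w=-4 kN/m over full span:
  y_2 = -wx(L³-2Lx²+x³)/(24EI) = -(-4)·3·(4³-2·4·3²+3³)/(24·200000) = 19/400000 m
Load 3 — triangular load w₀=-3 kN/m (0→w₀ over full span):
  y_3 = -w₀x(7L⁴-10L²x²+3x⁴)/(360LEI) = -(-3)·3·(7·4⁴-10·4²·3²+3·3⁴)/(360·4·200000) = 119/6400000 m
Superposition: y = Σ y_i = 91/1280000 m ≈ 0.000071 m

y(3) = 91/1280000 m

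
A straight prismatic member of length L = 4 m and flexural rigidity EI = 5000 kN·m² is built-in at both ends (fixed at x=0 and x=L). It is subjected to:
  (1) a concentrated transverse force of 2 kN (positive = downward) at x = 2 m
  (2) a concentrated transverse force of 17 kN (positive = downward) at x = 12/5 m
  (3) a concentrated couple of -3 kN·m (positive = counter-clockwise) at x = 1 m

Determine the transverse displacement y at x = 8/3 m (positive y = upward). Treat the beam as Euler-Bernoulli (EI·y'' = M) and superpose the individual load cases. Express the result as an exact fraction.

Load 1 — point force P=2 kN at a=2 m (b=L-a=2):
  y_1 = -Pa²(L-x)²(3bL-(3b+a)(L-x))/(6L³EI)  [x>a] = -2·2²·(4-(8/3))²·(3·2·4-(3·2+2)·(4-(8/3)))/(6·4³·5000) = -1/10125 m
Load 2 — point force P=17 kN at a=12/5 m (b=L-a=8/5):
  y_2 = -Pa²(L-x)²(3bL-(3b+a)(L-x))/(6L³EI)  [x>a] = -17·(12/5)²·(4-(8/3))²·(3·(8/5)·4-(3·(8/5)+(12/5))·(4-(8/3)))/(6·4³·5000) = -68/78125 m
Load 3 — applied couple M₀=-3 kN·m at a=1 m (b=L-a=3):
  y_3 = (R_Ax³/6 - M_Ax²/2 - M₀(x-a)²/2)/EI  [x>a] with R_A=-27/32, M_A=9/16 = ((-27/32)·(8/3)³/6 - (9/16)·(8/3)²/2 - (-3)·((8/3)-1)²/2)/5000 = -1/10000 m
Superposition: y = Σ y_i = -108253/101250000 m ≈ -0.001069 m

y(8/3) = -108253/101250000 m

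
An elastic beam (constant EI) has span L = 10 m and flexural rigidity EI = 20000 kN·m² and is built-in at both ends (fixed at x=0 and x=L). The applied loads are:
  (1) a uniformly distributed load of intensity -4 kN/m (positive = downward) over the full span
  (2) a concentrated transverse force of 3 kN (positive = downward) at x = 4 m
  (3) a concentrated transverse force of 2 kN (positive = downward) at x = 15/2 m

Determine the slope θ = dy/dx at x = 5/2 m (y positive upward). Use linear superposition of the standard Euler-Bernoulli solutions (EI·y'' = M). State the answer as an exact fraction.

θ(5/2) = 16101/12800000 rad

Load 1 — uniform load w=-4 kN/m over full span:
  θ_1 = -wx(L-x)(L-2x)/(12EI) = -(-4)·(5/2)·(10-(5/2))·(10-2·(5/2))/(12·20000) = 1/640 rad
Load 2 — point force P=3 kN at a=4 m (b=L-a=6):
  θ_2 = -Pb²x(2aL-(3a+b)x)/(2L³EI)  [x≤a] = -3·6²·(5/2)·(2·4·10-(3·4+6)·(5/2))/(2·10³·20000) = -189/800000 rad
Load 3 — point force P=2 kN at a=15/2 m (b=L-a=5/2):
  θ_3 = -Pb²x(2aL-(3a+b)x)/(2L³EI)  [x≤a] = -2·(5/2)²·(5/2)·(2·(15/2)·10-(3·(15/2)+(5/2))·(5/2))/(2·10³·20000) = -7/102400 rad
Superposition: θ = Σ θ_i = 16101/12800000 rad ≈ 0.001258 rad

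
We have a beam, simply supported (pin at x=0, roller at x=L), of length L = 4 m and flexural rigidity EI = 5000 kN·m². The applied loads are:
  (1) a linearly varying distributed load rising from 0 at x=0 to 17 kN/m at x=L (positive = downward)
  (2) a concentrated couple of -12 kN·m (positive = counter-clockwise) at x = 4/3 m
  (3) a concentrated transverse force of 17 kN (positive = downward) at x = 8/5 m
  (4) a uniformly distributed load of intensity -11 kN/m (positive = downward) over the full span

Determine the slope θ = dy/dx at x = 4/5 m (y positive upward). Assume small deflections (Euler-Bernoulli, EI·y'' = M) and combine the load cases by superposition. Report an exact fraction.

Load 1 — triangular load w₀=17 kN/m (0→w₀ over full span):
  θ_1 = -w₀(7L⁴-30L²x²+15x⁴)/(360LEI) = -17·(7·4⁴-30·4²·(4/5)²+15·(4/5)⁴)/(360·4·5000) = -12376/3515625 rad
Load 2 — applied couple M₀=-12 kN·m at a=4/3 m (b=L-a=8/3):
  θ_2 = (M₀x²/(2L)+C₁)/EI  [x≤a] with C₁=M₀(3b²-L²)/(6L)=-8/3 = ((-12)·(4/5)²/(2·4)+(-8/3))/5000 = -34/46875 rad
Load 3 — point force P=17 kN at a=8/5 m (b=L-a=12/5):
  θ_3 = -Pb(L²-b²-3x²)/(6LEI)  [x≤a] = -17·(12/5)·(4²-(12/5)²-3·(4/5)²)/(6·4·5000) = -221/78125 rad
Load 4 — uniform load w=-11 kN/m over full span:
  θ_4 = -w(L³-6Lx²+4x³)/(24EI) = -(-11)·(4³-6·4·(4/5)²+4·(4/5)³)/(24·5000) = 363/78125 rad
Superposition: θ = Σ θ_i = -8536/3515625 rad ≈ -0.002428 rad

θ(4/5) = -8536/3515625 rad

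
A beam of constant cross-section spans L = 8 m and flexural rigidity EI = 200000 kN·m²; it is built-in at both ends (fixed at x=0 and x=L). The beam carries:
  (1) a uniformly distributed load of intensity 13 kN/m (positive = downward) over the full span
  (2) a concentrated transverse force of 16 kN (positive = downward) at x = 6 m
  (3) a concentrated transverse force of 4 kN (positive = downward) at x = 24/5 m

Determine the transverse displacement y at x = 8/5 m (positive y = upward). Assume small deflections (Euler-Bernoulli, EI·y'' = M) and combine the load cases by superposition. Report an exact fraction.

y(8/5) = -48151/146484375 m

Load 1 — uniform load w=13 kN/m over full span:
  y_1 = -wx²(L-x)²/(24EI) = -13·(8/5)²·(8-(8/5))²/(24·200000) = -1664/5859375 m
Load 2 — point force P=16 kN at a=6 m (b=L-a=2):
  y_2 = -Pb²x²(3aL-(3a+b)x)/(6L³EI)  [x≤a] = -16·2²·(8/5)²·(3·6·8-(3·6+2)·(8/5))/(6·8³·200000) = -7/234375 m
Load 3 — point force P=4 kN at a=24/5 m (b=L-a=16/5):
  y_3 = -Pb²x²(3aL-(3a+b)x)/(6L³EI)  [x≤a] = -4·(16/5)²·(8/5)²·(3·(24/5)·8-(3·(24/5)+(16/5))·(8/5))/(6·8³·200000) = -2176/146484375 m
Superposition: y = Σ y_i = -48151/146484375 m ≈ -0.000329 m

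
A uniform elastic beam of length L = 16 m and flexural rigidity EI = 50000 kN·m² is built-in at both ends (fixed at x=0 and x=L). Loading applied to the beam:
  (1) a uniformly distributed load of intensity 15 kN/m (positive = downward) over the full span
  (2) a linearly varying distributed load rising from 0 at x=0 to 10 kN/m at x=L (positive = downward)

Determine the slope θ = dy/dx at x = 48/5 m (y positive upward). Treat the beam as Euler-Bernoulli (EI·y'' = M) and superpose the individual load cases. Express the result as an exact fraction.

Load 1 — uniform load w=15 kN/m over full span:
  θ_1 = -wx(L-x)(L-2x)/(12EI) = -15·(48/5)·(16-(48/5))·(16-2·(48/5))/(12·50000) = 384/78125 rad
Load 2 — triangular load w₀=10 kN/m (0→w₀ over full span):
  θ_2 = -w₀(2x(L-x)(L-2x)(x+2L)+x²(L-x)²)/(120LEI) = -10·(2·(48/5)·(16-(48/5))·(16-2·(48/5))·((48/5)+2·16)+(48/5)²·(16-(48/5))²)/(120·16·50000) = 512/390625 rad
Superposition: θ = Σ θ_i = 2432/390625 rad ≈ 0.006226 rad

θ(48/5) = 2432/390625 rad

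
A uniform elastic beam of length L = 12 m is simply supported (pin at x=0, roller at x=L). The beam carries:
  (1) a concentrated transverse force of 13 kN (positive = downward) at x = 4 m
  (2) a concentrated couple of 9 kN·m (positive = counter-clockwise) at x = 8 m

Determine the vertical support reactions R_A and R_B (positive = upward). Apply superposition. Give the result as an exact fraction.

Load 1 — point force P=13 kN at a=4 m (b=L-a=8):
  R_A = Pb/L = 13·8/12 = 26/3 kN
  R_B = Pa/L = 13·4/12 = 13/3 kN
Load 2 — applied couple M₀=9 kN·m at a=8 m (b=L-a=4):
  R_A = M₀/L = 9/12 = 3/4 kN
  R_B = -M₀/L = -9/12 = -3/4 kN
Superposition: R_A = 113/12 kN, R_B = 43/12 kN

R_A = 113/12 kN, R_B = 43/12 kN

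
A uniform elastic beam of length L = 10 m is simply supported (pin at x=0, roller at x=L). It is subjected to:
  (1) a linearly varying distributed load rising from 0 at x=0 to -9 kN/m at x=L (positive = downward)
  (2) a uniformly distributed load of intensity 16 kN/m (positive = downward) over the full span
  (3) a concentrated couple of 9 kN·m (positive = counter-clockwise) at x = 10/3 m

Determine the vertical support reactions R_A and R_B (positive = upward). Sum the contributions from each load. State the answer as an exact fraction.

R_A = 659/10 kN, R_B = 491/10 kN

Load 1 — triangular load w₀=-9 kN/m (0→w₀ over full span):
  R_A = w₀L/6 = (-9)·10/6 = -15 kN
  R_B = w₀L/3 = (-9)·10/3 = -30 kN
Load 2 — uniform load w=16 kN/m over full span:
  R_A = wL/2 = 16·10/2 = 80 kN
  R_B = wL/2 = 16·10/2 = 80 kN
Load 3 — applied couple M₀=9 kN·m at a=10/3 m (b=L-a=20/3):
  R_A = M₀/L = 9/10 kN
  R_B = -M₀/L = -9/10 kN
Superposition: R_A = 659/10 kN, R_B = 491/10 kN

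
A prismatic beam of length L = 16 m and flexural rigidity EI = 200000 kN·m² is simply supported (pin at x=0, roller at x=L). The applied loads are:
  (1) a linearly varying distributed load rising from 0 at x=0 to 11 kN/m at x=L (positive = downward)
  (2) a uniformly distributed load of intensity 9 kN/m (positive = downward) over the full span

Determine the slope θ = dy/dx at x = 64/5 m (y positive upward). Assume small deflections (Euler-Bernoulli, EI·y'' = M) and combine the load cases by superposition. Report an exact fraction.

θ(64/5) = 173536/17578125 rad

Load 1 — triangular load w₀=11 kN/m (0→w₀ over full span):
  θ_1 = -w₀(7L⁴-30L²x²+15x⁴)/(360LEI) = -11·(7·16⁴-30·16²·(64/5)²+15·(64/5)⁴)/(360·16·200000) = 66616/17578125 rad
Load 2 — uniform load w=9 kN/m over full span:
  θ_2 = -w(L³-6Lx²+4x³)/(24EI) = -9·(16³-6·16·(64/5)²+4·(64/5)³)/(24·200000) = 2376/390625 rad
Superposition: θ = Σ θ_i = 173536/17578125 rad ≈ 0.009872 rad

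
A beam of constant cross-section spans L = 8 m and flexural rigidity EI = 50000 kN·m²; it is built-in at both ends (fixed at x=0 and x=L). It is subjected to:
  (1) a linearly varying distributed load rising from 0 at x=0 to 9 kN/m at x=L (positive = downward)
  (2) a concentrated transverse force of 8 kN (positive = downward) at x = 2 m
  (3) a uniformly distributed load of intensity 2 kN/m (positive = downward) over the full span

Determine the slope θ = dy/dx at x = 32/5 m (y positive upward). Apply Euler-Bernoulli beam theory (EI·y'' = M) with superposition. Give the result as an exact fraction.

θ(32/5) = 1213/1953125 rad

Load 1 — triangular load w₀=9 kN/m (0→w₀ over full span):
  θ_1 = -w₀(2x(L-x)(L-2x)(x+2L)+x²(L-x)²)/(120LEI) = -9·(2·(32/5)·(8-(32/5))·(8-2·(32/5))·((32/5)+2·8)+(32/5)²·(8-(32/5))²)/(120·8·50000) = 768/1953125 rad
Load 2 — point force P=8 kN at a=2 m (b=L-a=6):
  θ_2 = Pa²(L-x)(2bL-(3b+a)(L-x))/(2L³EI)  [x>a] = 8·2²·(8-(32/5))·(2·6·8-(3·6+2)·(8-(32/5)))/(2·8³·50000) = 1/15625 rad
Load 3 — uniform load w=2 kN/m over full span:
  θ_3 = -wx(L-x)(L-2x)/(12EI) = -2·(32/5)·(8-(32/5))·(8-2·(32/5))/(12·50000) = 64/390625 rad
Superposition: θ = Σ θ_i = 1213/1953125 rad ≈ 0.000621 rad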